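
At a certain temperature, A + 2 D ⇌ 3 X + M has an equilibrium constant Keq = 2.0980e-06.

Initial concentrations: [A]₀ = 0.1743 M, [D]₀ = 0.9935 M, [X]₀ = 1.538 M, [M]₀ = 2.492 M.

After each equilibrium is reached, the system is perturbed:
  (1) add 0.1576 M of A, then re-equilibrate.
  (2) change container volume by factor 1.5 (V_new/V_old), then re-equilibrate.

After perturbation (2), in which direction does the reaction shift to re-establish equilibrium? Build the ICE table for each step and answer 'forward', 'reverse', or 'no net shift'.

Q₀ = 52.7 vs Keq = 2.0980e-06 ⇒ Q>K, reverse
Step 1:
                   A          D          X          M
  init        0.1743     0.9935      1.538      2.492
  Δ           0.5079      1.016     -1.524    -0.5079
  eq          0.6822      2.009    0.01428      1.984
  solve Keq expr → x = -0.5079; check Q = 2.0980e-06
Then add 0.1576 M of A.
Step 2:
                   A          D          X          M
  init        0.8398      2.009    0.01428      1.984
  Δ       -3.3935e-04 -6.7871e-04   0.001018 3.3935e-04
  eq          0.8395      2.009     0.0153      1.984
  solve Keq expr → x = 3.3935e-04; check Q = 2.0980e-06
Then change container volume by factor 1.5 (V_new/V_old).
Step 3:
                   A          D          X          M
  init        0.5596      1.339     0.0102      1.323
  Δ       -4.8849e-04 -9.7697e-04   0.001465 4.8849e-04
  eq          0.5592      1.338    0.01166      1.323
  solve Keq expr → x = 4.8849e-04; check Q = 2.0980e-06

Direction: forward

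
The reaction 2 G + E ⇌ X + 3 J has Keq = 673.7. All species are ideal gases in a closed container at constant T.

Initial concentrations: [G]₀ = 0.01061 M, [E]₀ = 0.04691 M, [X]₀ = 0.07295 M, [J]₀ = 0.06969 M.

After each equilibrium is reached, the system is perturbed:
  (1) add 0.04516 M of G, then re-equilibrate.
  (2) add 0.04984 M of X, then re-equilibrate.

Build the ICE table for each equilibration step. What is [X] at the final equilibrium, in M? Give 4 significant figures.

Q₀ = 4.676 vs Keq = 673.7 ⇒ Q<K, forward
Step 1:
                    G           E           X           J
  I           0.01061     0.04691     0.07295     0.06969
  C         -0.009345   -0.004673    0.004673     0.01402
  E          0.001265     0.04224     0.07762     0.08371
  solve Keq expr → x = 0.004673; check Q = 673.7
Then add 0.04516 M of G.
Step 2:
                    G           E           X           J
  I           0.04642     0.04224     0.07762     0.08371
  C          -0.04179    -0.02089     0.02089     0.06268
  E          0.004636     0.02134     0.09852      0.1464
  solve Keq expr → x = 0.02089; check Q = 673.7
Then add 0.04984 M of X.
Step 3:
                    G           E           X           J
  I          0.004636     0.02134      0.1484      0.1464
  C        9.0686e-04  4.5343e-04 -4.5343e-04    -0.00136
  E          0.005543      0.0218      0.1479       0.145
  solve Keq expr → x = -4.5343e-04; check Q = 673.7

[X]_eq = 0.1479 M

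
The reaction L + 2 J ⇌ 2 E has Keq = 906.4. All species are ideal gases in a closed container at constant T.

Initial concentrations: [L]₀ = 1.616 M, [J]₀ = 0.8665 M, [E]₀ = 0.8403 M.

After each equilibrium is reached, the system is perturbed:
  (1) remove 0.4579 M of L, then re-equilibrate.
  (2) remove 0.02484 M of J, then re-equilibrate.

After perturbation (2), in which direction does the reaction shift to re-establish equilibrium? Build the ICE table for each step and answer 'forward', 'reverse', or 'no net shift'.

Direction: reverse

Q₀ = 0.582 vs Keq = 906.4 ⇒ Q<K, forward
Step 1:
                   L          J          E
  I            1.616     0.8665     0.8403
  C          -0.4082    -0.8164     0.8164
  E            1.208    0.05007      1.657
  solve Keq expr → x = 0.4082; check Q = 906.4
Then remove 0.4579 M of L.
Step 2:
                   L          J          E
  I           0.7499    0.05007      1.657
  C          0.00636    0.01272   -0.01272
  E           0.7562    0.06279      1.644
  solve Keq expr → x = -0.00636; check Q = 906.4
Then remove 0.02484 M of J.
Step 3:
                   L          J          E
  I           0.7562    0.03795      1.644
  C          0.01173    0.02347   -0.02347
  E            0.768    0.06142      1.621
  solve Keq expr → x = -0.01173; check Q = 906.4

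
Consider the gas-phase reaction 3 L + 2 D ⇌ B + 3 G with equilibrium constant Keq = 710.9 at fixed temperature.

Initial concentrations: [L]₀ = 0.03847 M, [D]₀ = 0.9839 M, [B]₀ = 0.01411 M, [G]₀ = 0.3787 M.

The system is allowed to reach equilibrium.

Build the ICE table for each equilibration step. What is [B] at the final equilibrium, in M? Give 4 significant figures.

[B]_eq = 0.02257 M

Q₀ = 13.9 vs Keq = 710.9 ⇒ Q<K, forward
Step 1:
                   L          D          B          G
  I          0.03847     0.9839    0.01411     0.3787
  C         -0.02538   -0.01692   0.008462    0.02538
  E          0.01309      0.967    0.02257     0.4041
  solve Keq expr → x = 0.008462; check Q = 710.9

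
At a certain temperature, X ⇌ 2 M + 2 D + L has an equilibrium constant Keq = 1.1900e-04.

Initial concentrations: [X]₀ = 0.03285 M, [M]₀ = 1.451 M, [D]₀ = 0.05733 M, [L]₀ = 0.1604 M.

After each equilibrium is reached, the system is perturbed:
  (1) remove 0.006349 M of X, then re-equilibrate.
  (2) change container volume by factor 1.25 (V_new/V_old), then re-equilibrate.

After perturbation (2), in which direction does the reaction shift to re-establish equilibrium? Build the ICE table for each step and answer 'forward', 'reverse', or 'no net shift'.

Direction: forward

Q₀ = 0.03379 vs Keq = 1.1900e-04 ⇒ Q>K, reverse
Step 1:
                    X           M           D           L
  I           0.03285       1.451     0.05733      0.1604
  C           0.02608    -0.05216    -0.05216    -0.02608
  E           0.05893       1.399    0.005166      0.1343
  solve Keq expr → x = -0.02608; check Q = 1.1900e-04
Then remove 0.006349 M of X.
Step 2:
                    X           M           D           L
  I           0.05258       1.399    0.005166      0.1343
  C        1.3815e-04 -2.7629e-04 -2.7629e-04 -1.3815e-04
  E           0.05272       1.399    0.004889      0.1342
  solve Keq expr → x = -1.3815e-04; check Q = 1.1900e-04
Then change container volume by factor 1.25 (V_new/V_old).
Step 3:
                    X           M           D           L
  I           0.04218       1.119    0.003911      0.1073
  C         -0.001042    0.002084    0.002084    0.001042
  E           0.04114       1.121    0.005995      0.1084
  solve Keq expr → x = 0.001042; check Q = 1.1900e-04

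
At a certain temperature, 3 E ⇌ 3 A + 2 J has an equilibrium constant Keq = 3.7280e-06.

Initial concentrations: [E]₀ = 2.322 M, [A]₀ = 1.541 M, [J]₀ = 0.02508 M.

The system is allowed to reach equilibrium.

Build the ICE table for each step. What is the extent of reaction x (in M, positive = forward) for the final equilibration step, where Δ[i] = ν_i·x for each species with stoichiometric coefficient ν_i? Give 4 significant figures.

x = -0.01066 M

Q₀ = 1.8386e-04 vs Keq = 3.7280e-06 ⇒ Q>K, reverse
Step 1:
                   E          A          J
  Initial      2.322      1.541    0.02508
  Change     0.03198   -0.03198   -0.02132
  Equil        2.354      1.509   0.003762
  solve Keq expr → x = -0.01066; check Q = 3.7280e-06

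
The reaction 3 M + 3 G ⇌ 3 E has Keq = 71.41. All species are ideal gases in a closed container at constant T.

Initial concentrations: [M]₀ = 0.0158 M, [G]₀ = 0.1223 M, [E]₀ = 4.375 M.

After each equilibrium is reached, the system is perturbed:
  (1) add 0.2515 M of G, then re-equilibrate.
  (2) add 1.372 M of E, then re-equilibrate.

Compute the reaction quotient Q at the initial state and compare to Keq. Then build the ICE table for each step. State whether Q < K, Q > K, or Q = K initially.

Q₀ = 1.1606e+10 vs Keq = 71.41 ⇒ Q>K, reverse
Step 1:
                  M         G         E
  Initial    0.0158    0.1223     4.375
  Change     0.8538    0.8538   -0.8538
  Equil      0.8696    0.9761     3.521
  solve Keq expr → x = -0.2846; check Q = 71.41
Then add 0.2515 M of G.
Step 2:
                  M         G         E
  Initial    0.8696     1.228     3.521
  Change   -0.09761  -0.09761   0.09761
  Equil       0.772      1.13     3.619
  solve Keq expr → x = 0.03254; check Q = 71.41
Then add 1.372 M of E.
Step 3:
                  M         G         E
  Initial     0.772      1.13     4.991
  Change     0.1446    0.1446   -0.1446
  Equil      0.9165     1.275     4.846
  solve Keq expr → x = -0.04819; check Q = 71.41

Q₀ = 1.1606e+10; Q > K (proceeds reverse)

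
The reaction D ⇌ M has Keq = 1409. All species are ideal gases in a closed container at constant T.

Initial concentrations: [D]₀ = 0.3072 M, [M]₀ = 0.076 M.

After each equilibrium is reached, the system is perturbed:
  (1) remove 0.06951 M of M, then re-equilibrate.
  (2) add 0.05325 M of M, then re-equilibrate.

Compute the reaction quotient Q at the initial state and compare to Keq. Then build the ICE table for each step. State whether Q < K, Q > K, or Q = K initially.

Q₀ = 0.2474; Q < K (proceeds forward)

Q₀ = 0.2474 vs Keq = 1409 ⇒ Q<K, forward
Step 1:
                    D           M
  Initial      0.3072       0.076
  Change      -0.3069      0.3069
  Equil    2.7177e-04      0.3829
  solve Keq expr → x = 0.3069; check Q = 1409
Then remove 0.06951 M of M.
Step 2:
                    D           M
  Initial  2.7177e-04      0.3134
  Change  -4.9298e-05  4.9298e-05
  Equil    2.2248e-04      0.3135
  solve Keq expr → x = 4.9298e-05; check Q = 1409
Then add 0.05325 M of M.
Step 3:
                    D           M
  Initial  2.2248e-04      0.3667
  Change   3.7766e-05 -3.7766e-05
  Equil    2.6024e-04      0.3667
  solve Keq expr → x = -3.7766e-05; check Q = 1409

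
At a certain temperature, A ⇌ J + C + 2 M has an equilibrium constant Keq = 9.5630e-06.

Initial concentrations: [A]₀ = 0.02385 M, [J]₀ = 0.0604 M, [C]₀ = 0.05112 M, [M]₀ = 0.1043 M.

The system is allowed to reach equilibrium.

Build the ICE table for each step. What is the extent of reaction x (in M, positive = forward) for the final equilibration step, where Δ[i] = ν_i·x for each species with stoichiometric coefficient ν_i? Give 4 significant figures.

Q₀ = 0.001408 vs Keq = 9.5630e-06 ⇒ Q>K, reverse
Step 1:
                   A          J          C          M
  Initial    0.02385     0.0604    0.05112     0.1043
  Change     0.03433   -0.03433   -0.03433   -0.06865
  Equil      0.05818    0.02607    0.01679    0.03565
  solve Keq expr → x = -0.03433; check Q = 9.5630e-06

x = -0.03433 M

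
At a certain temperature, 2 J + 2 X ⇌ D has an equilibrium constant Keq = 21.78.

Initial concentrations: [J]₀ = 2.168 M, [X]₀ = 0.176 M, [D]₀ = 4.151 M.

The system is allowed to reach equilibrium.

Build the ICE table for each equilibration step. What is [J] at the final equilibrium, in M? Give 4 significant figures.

[J]_eq = 2.191 M

Q₀ = 28.51 vs Keq = 21.78 ⇒ Q>K, reverse
Step 1:
                    J           X           D
  Initial       2.168       0.176       4.151
  Change      0.02298     0.02298    -0.01149
  Equil         2.191       0.199        4.14
  solve Keq expr → x = -0.01149; check Q = 21.78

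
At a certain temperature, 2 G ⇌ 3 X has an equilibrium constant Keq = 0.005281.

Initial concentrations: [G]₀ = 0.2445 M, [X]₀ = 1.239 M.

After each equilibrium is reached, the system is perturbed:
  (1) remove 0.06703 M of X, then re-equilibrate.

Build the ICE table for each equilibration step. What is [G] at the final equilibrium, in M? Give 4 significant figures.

Q₀ = 31.82 vs Keq = 0.005281 ⇒ Q>K, reverse
Step 1:
                    G           X
  I            0.2445       1.239
  C            0.7132       -1.07
  E            0.9577      0.1692
  solve Keq expr → x = -0.3566; check Q = 0.005281
Then remove 0.06703 M of X.
Step 2:
                    G           X
  I            0.9577      0.1022
  C          -0.04141     0.06212
  E            0.9163      0.1643
  solve Keq expr → x = 0.02071; check Q = 0.005281

[G]_eq = 0.9163 M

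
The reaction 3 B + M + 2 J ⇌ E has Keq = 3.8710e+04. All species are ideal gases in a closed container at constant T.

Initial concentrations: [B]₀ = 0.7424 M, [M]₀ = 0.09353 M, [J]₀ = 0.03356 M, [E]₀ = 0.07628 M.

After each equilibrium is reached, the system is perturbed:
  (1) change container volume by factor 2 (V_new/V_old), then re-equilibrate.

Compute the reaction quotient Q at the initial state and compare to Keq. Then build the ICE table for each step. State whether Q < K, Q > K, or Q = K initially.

Q₀ = 1770; Q < K (proceeds forward)

Q₀ = 1770 vs Keq = 3.8710e+04 ⇒ Q<K, forward
Step 1:
                   B          M          J          E
  init        0.7424    0.09353    0.03356    0.07628
  Δ          -0.0369    -0.0123    -0.0246     0.0123
  eq          0.7055    0.08123   0.008957    0.08858
  solve Keq expr → x = 0.0123; check Q = 3.8710e+04
Then change container volume by factor 2 (V_new/V_old).
Step 2:
                   B          M          J          E
  init        0.3527    0.04061   0.004479    0.04429
  Δ          0.02234   0.007447    0.01489  -0.007447
  eq          0.3751    0.04806    0.01937    0.03684
  solve Keq expr → x = -0.007447; check Q = 3.8710e+04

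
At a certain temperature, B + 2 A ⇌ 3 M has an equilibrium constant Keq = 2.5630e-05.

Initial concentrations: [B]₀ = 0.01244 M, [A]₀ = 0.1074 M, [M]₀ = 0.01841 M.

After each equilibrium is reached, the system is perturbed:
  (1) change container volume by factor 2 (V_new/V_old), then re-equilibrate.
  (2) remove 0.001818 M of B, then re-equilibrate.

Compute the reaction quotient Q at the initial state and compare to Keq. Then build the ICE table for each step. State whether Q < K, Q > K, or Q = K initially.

Q₀ = 0.04348; Q > K (proceeds reverse)

Q₀ = 0.04348 vs Keq = 2.5630e-05 ⇒ Q>K, reverse
Step 1:
                  B         A         M
  I         0.01244    0.1074   0.01841
  C        0.005516   0.01103  -0.01655
  E         0.01796    0.1184  0.001862
  solve Keq expr → x = -0.005516; check Q = 2.5630e-05
Then change container volume by factor 2 (V_new/V_old).
Step 2:
                  B         A         M
  I        0.008978   0.05922 9.3097e-04
  C               0         0         0
  E        0.008978   0.05922 9.3097e-04
  solve Keq expr → x = 0; check Q = 2.5630e-05
Then remove 0.001818 M of B.
Step 3:
                  B         A         M
  I         0.00716   0.05922 9.3097e-04
  C       2.2105e-05 4.4210e-05 -6.6316e-05
  E        0.007182   0.05926 8.6465e-04
  solve Keq expr → x = -2.2105e-05; check Q = 2.5630e-05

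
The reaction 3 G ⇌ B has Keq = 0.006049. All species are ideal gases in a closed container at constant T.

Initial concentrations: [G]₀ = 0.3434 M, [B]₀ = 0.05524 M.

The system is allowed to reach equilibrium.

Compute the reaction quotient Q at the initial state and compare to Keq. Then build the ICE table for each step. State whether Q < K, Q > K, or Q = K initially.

Q₀ = 1.364 vs Keq = 0.006049 ⇒ Q>K, reverse
Step 1:
                  G         B
  I          0.3434   0.05524
  C          0.1634  -0.05445
  E          0.5068 7.8720e-04
  solve Keq expr → x = -0.05445; check Q = 0.006049

Q₀ = 1.364; Q > K (proceeds reverse)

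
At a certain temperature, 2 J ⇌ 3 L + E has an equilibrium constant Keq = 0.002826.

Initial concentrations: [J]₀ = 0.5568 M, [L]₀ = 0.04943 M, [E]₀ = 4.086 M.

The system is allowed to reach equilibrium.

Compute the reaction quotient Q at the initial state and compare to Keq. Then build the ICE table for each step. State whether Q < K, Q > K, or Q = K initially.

Q₀ = 0.001592; Q < K (proceeds forward)

Q₀ = 0.001592 vs Keq = 0.002826 ⇒ Q<K, forward
Step 1:
                   J          L          E
  Initial     0.5568    0.04943      4.086
  Change   -0.006621   0.009932   0.003311
  Equil       0.5502    0.05936      4.089
  solve Keq expr → x = 0.003311; check Q = 0.002826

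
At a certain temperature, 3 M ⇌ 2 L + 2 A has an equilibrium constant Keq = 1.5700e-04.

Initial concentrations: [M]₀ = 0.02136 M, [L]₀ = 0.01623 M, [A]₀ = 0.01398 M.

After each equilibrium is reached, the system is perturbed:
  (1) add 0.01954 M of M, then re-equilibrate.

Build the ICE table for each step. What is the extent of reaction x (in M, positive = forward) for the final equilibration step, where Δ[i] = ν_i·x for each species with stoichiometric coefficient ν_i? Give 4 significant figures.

Q₀ = 0.005283 vs Keq = 1.5700e-04 ⇒ Q>K, reverse
Step 1:
                   M          L          A
  init       0.02136    0.01623    0.01398
  Δ          0.01002  -0.006683  -0.006683
  eq         0.03138   0.009547   0.007297
  solve Keq expr → x = -0.003341; check Q = 1.5700e-04
Then add 0.01954 M of M.
Step 2:
                   M          L          A
  init       0.05092   0.009547   0.007297
  Δ        -0.004299   0.002866   0.002866
  eq         0.04663    0.01241    0.01016
  solve Keq expr → x = 0.001433; check Q = 1.5700e-04

x = 0.001433 M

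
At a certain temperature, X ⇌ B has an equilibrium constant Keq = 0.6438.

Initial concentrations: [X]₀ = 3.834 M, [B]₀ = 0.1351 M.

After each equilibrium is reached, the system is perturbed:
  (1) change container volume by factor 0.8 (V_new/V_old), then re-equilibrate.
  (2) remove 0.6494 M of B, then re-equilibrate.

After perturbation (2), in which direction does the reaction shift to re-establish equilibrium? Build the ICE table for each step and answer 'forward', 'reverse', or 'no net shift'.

Q₀ = 0.03524 vs Keq = 0.6438 ⇒ Q<K, forward
Step 1:
                   X          B
  I            3.834     0.1351
  C           -1.419      1.419
  E            2.415      1.555
  solve Keq expr → x = 1.419; check Q = 0.6438
Then change container volume by factor 0.8 (V_new/V_old).
Step 2:
                   X          B
  I            3.018      1.943
  C                0          0
  E            3.018      1.943
  solve Keq expr → x = 0; check Q = 0.6438
Then remove 0.6494 M of B.
Step 3:
                   X          B
  I            3.018      1.294
  C          -0.3951     0.3951
  E            2.623      1.689
  solve Keq expr → x = 0.3951; check Q = 0.6438

Direction: forward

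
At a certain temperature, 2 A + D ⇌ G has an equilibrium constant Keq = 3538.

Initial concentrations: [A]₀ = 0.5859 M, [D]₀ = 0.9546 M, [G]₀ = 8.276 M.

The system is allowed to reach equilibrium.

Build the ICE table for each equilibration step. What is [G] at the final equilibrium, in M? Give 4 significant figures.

[G]_eq = 8.539 M

Q₀ = 25.26 vs Keq = 3538 ⇒ Q<K, forward
Step 1:
                  A         D         G
  init       0.5859    0.9546     8.276
  Δ         -0.5268   -0.2634    0.2634
  eq        0.05909    0.6912     8.539
  solve Keq expr → x = 0.2634; check Q = 3538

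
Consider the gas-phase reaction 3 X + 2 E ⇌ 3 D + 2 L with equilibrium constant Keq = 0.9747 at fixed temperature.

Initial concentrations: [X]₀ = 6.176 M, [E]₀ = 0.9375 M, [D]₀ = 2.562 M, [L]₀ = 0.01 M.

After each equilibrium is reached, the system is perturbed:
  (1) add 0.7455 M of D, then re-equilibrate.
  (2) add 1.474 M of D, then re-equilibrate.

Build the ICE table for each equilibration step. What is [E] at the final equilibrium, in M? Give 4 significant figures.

Q₀ = 8.1222e-06 vs Keq = 0.9747 ⇒ Q<K, forward
Step 1:
                  X         E         D         L
  Initial     6.176    0.9375     2.562      0.01
  Change    -0.9072   -0.6048    0.9072    0.6048
  Equil       5.269    0.3327     3.469    0.6148
  solve Keq expr → x = 0.3024; check Q = 0.9747
Then add 0.7455 M of D.
Step 2:
                  X         E         D         L
  Initial     5.269    0.3327     4.215    0.6148
  Change    0.08034   0.05356  -0.08034  -0.05356
  Equil       5.349    0.3863     4.134    0.5612
  solve Keq expr → x = -0.02678; check Q = 0.9747
Then add 1.474 M of D.
Step 3:
                  X         E         D         L
  Initial     5.349    0.3863     5.608    0.5612
  Change     0.1348   0.08985   -0.1348  -0.08985
  Equil       5.484    0.4761     5.474    0.4714
  solve Keq expr → x = -0.04492; check Q = 0.9747

[E]_eq = 0.4761 M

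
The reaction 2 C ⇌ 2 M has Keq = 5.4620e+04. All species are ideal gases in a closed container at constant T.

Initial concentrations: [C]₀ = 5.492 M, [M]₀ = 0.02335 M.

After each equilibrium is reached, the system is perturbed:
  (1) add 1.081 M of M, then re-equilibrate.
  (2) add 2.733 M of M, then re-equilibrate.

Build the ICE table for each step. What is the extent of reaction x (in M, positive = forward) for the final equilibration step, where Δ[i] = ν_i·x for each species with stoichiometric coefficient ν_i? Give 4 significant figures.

Q₀ = 1.8076e-05 vs Keq = 5.4620e+04 ⇒ Q<K, forward
Step 1:
                    C           M
  Initial       5.492     0.02335
  Change       -5.469       5.469
  Equil        0.0235       5.492
  solve Keq expr → x = 2.734; check Q = 5.4620e+04
Then add 1.081 M of M.
Step 2:
                    C           M
  Initial      0.0235       6.573
  Change     0.004606   -0.004606
  Equil        0.0281       6.568
  solve Keq expr → x = -0.002303; check Q = 5.4620e+04
Then add 2.733 M of M.
Step 3:
                    C           M
  Initial      0.0281       9.301
  Change      0.01164    -0.01164
  Equil       0.03975        9.29
  solve Keq expr → x = -0.005822; check Q = 5.4620e+04

x = -0.005822 M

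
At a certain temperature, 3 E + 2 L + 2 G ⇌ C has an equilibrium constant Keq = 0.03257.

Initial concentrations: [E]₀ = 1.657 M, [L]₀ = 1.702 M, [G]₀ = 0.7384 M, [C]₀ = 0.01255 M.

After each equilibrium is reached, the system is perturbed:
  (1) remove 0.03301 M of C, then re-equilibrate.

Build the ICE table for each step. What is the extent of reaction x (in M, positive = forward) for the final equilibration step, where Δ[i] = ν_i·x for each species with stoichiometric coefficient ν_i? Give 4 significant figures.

Q₀ = 0.001747 vs Keq = 0.03257 ⇒ Q<K, forward
Step 1:
                    E           L           G           C
  Initial       1.657       1.702      0.7384     0.01255
  Change      -0.2147     -0.1432     -0.1432     0.07158
  Equil         1.442       1.559      0.5952     0.08413
  solve Keq expr → x = 0.07158; check Q = 0.03257
Then remove 0.03301 M of C.
Step 2:
                    E           L           G           C
  Initial       1.442       1.559      0.5952     0.05112
  Change     -0.04534    -0.03022    -0.03022     0.01511
  Equil         1.397       1.529       0.565     0.06623
  solve Keq expr → x = 0.01511; check Q = 0.03257

x = 0.01511 M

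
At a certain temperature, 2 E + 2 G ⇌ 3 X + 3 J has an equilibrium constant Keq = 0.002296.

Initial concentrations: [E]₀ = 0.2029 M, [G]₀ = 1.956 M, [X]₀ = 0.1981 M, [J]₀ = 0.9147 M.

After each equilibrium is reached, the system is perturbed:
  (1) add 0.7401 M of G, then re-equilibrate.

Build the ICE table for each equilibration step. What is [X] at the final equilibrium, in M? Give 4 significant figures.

Q₀ = 0.03777 vs Keq = 0.002296 ⇒ Q>K, reverse
Step 1:
                  E         G         X         J
  I          0.2029     1.956    0.1981    0.9147
  C         0.06167   0.06167  -0.09251  -0.09251
  E          0.2646     2.018    0.1056    0.8222
  solve Keq expr → x = -0.03084; check Q = 0.002296
Then add 0.7401 M of G.
Step 2:
                  E         G         X         J
  I          0.2646     2.758    0.1056    0.8222
  C        -0.01173  -0.01173   0.01759   0.01759
  E          0.2528     2.746    0.1232    0.8398
  solve Keq expr → x = 0.005863; check Q = 0.002296

[X]_eq = 0.1232 M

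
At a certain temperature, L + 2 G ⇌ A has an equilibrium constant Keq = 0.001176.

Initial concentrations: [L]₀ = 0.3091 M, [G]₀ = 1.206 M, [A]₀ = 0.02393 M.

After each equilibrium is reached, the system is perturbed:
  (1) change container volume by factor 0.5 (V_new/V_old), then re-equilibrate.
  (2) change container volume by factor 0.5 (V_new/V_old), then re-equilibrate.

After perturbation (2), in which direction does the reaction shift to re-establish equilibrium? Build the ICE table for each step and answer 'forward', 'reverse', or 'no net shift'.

Direction: forward

Q₀ = 0.05323 vs Keq = 0.001176 ⇒ Q>K, reverse
Step 1:
                   L          G          A
  Initial     0.3091      1.206    0.02393
  Change     0.02332    0.04663   -0.02332
  Equil       0.3324      1.253 6.1339e-04
  solve Keq expr → x = -0.02332; check Q = 0.001176
Then change container volume by factor 0.5 (V_new/V_old).
Step 2:
                   L          G          A
  Initial     0.6648      2.505   0.001227
  Change   -0.003625  -0.007251   0.003625
  Equil       0.6612      2.498   0.004852
  solve Keq expr → x = 0.003625; check Q = 0.001176
Then change container volume by factor 0.5 (V_new/V_old).
Step 3:
                   L          G          A
  Initial      1.322      4.996   0.009704
  Change    -0.02747   -0.05495    0.02747
  Equil        1.295      4.941    0.03718
  solve Keq expr → x = 0.02747; check Q = 0.001176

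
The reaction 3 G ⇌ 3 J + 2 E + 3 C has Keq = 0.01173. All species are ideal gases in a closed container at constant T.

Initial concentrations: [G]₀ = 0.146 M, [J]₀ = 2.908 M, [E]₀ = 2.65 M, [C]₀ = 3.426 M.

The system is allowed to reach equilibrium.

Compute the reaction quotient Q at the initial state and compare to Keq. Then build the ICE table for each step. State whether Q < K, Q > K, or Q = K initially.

Q₀ = 2.2314e+06; Q > K (proceeds reverse)

Q₀ = 2.2314e+06 vs Keq = 0.01173 ⇒ Q>K, reverse
Step 1:
                   G          J          E          C
  Initial      0.146      2.908       2.65      3.426
  Change       2.381     -2.381     -1.587     -2.381
  Equil        2.527     0.5273      1.063      1.045
  solve Keq expr → x = -0.7936; check Q = 0.01173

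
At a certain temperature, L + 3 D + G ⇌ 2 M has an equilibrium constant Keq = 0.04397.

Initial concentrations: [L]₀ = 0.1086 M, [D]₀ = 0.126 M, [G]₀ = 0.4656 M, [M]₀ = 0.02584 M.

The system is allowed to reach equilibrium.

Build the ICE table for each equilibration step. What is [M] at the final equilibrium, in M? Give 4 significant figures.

Q₀ = 6.601 vs Keq = 0.04397 ⇒ Q>K, reverse
Step 1:
                  L         D         G         M
  init       0.1086     0.126    0.4656   0.02584
  Δ         0.01132   0.03395   0.01132  -0.02263
  eq         0.1199    0.1599    0.4769  0.003208
  solve Keq expr → x = -0.01132; check Q = 0.04397

[M]_eq = 0.003208 M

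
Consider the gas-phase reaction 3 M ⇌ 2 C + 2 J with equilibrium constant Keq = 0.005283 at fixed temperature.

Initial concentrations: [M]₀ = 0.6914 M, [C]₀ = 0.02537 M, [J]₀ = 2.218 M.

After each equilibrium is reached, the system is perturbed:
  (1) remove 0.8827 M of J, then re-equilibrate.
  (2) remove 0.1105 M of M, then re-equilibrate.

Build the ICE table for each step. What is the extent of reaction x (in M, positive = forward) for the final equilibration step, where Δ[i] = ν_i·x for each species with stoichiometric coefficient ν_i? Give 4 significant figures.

x = -0.003205 M

Q₀ = 0.00958 vs Keq = 0.005283 ⇒ Q>K, reverse
Step 1:
                   M          C          J
  I           0.6914    0.02537      2.218
  C         0.009153  -0.006102  -0.006102
  E           0.7006    0.01927      2.212
  solve Keq expr → x = -0.003051; check Q = 0.005283
Then remove 0.8827 M of J.
Step 2:
                   M          C          J
  I           0.7006    0.01927      1.329
  C         -0.01705    0.01137    0.01137
  E           0.6835    0.03064      1.341
  solve Keq expr → x = 0.005685; check Q = 0.005283
Then remove 0.1105 M of M.
Step 3:
                   M          C          J
  I            0.573    0.03064      1.341
  C         0.009616  -0.006411  -0.006411
  E           0.5826    0.02423      1.334
  solve Keq expr → x = -0.003205; check Q = 0.005283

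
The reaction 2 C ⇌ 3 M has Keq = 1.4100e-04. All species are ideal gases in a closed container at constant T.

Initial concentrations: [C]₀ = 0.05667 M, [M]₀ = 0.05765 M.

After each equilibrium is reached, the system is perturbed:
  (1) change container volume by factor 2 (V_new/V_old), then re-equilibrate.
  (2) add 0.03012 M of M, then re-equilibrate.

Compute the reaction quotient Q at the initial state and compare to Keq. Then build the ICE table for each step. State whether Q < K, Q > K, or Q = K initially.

Q₀ = 0.05966 vs Keq = 1.4100e-04 ⇒ Q>K, reverse
Step 1:
                    C           M
  init        0.05667     0.05765
  Δ           0.03156    -0.04733
  eq          0.08823     0.01032
  solve Keq expr → x = -0.01578; check Q = 1.4100e-04
Then change container volume by factor 2 (V_new/V_old).
Step 2:
                    C           M
  init        0.04411    0.005158
  Δ       -8.3862e-04    0.001258
  eq          0.04327    0.006415
  solve Keq expr → x = 4.1931e-04; check Q = 1.4100e-04
Then add 0.03012 M of M.
Step 3:
                    C           M
  init        0.04327     0.03654
  Δ           0.01891    -0.02837
  eq          0.06219     0.00817
  solve Keq expr → x = -0.009455; check Q = 1.4100e-04

Q₀ = 0.05966; Q > K (proceeds reverse)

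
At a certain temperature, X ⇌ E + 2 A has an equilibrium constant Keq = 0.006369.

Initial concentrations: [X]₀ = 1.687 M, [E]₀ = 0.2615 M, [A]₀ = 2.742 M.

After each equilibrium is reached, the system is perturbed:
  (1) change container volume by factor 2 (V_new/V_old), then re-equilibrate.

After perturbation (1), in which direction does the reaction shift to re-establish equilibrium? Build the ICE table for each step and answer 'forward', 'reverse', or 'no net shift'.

Q₀ = 1.165 vs Keq = 0.006369 ⇒ Q>K, reverse
Step 1:
                    X           E           A
  I             1.687      0.2615       2.742
  C             0.259      -0.259      -0.518
  E             1.946    0.002506       2.224
  solve Keq expr → x = -0.259; check Q = 0.006369
Then change container volume by factor 2 (V_new/V_old).
Step 2:
                    X           E           A
  I             0.973    0.001253       1.112
  C         -0.003674    0.003674    0.007349
  E            0.9693    0.004927       1.119
  solve Keq expr → x = 0.003674; check Q = 0.006369

Direction: forward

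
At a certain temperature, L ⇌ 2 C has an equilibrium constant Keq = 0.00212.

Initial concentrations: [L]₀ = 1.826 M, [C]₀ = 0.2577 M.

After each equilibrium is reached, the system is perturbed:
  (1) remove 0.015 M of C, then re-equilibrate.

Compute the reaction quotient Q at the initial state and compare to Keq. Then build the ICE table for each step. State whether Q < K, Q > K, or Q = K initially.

Q₀ = 0.03637; Q > K (proceeds reverse)

Q₀ = 0.03637 vs Keq = 0.00212 ⇒ Q>K, reverse
Step 1:
                    L           C
  Initial       1.826      0.2577
  Change      0.09693     -0.1939
  Equil         1.923     0.06385
  solve Keq expr → x = -0.09693; check Q = 0.00212
Then remove 0.015 M of C.
Step 2:
                    L           C
  Initial       1.923     0.04885
  Change    -0.007438     0.01488
  Equil         1.915     0.06372
  solve Keq expr → x = 0.007438; check Q = 0.00212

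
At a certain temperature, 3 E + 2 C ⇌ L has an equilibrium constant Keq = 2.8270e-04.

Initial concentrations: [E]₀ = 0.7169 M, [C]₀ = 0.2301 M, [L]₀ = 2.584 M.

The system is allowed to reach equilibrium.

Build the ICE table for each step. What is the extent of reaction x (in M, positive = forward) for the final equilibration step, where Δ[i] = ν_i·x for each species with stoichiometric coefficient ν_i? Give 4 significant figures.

Q₀ = 132.5 vs Keq = 2.8270e-04 ⇒ Q>K, reverse
Step 1:
                  E         C         L
  I          0.7169    0.2301     2.584
  C           5.248     3.499    -1.749
  E           5.965     3.729    0.8345
  solve Keq expr → x = -1.749; check Q = 2.8270e-04

x = -1.749 M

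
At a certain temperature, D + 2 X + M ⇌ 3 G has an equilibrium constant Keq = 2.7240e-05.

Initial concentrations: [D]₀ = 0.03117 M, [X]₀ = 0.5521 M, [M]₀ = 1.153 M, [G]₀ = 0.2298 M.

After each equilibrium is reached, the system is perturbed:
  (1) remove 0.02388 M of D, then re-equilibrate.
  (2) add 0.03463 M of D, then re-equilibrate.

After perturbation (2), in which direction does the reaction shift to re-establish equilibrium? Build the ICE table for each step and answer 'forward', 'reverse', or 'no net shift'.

Direction: forward

Q₀ = 1.108 vs Keq = 2.7240e-05 ⇒ Q>K, reverse
Step 1:
                   D          X          M          G
  init       0.03117     0.5521      1.153     0.2298
  Δ          0.07263     0.1453    0.07263    -0.2179
  eq          0.1038     0.6974      1.226     0.0119
  solve Keq expr → x = -0.07263; check Q = 2.7240e-05
Then remove 0.02388 M of D.
Step 2:
                   D          X          M          G
  init       0.07992     0.6974      1.226     0.0119
  Δ       3.2358e-04 6.4716e-04 3.2358e-04 -9.7074e-04
  eq         0.08025      0.698      1.226    0.01093
  solve Keq expr → x = -3.2358e-04; check Q = 2.7240e-05
Then add 0.03463 M of D.
Step 3:
                   D          X          M          G
  init        0.1149      0.698      1.226    0.01093
  Δ       -4.5333e-04 -9.0667e-04 -4.5333e-04    0.00136
  eq          0.1144     0.6971      1.226    0.01229
  solve Keq expr → x = 4.5333e-04; check Q = 2.7240e-05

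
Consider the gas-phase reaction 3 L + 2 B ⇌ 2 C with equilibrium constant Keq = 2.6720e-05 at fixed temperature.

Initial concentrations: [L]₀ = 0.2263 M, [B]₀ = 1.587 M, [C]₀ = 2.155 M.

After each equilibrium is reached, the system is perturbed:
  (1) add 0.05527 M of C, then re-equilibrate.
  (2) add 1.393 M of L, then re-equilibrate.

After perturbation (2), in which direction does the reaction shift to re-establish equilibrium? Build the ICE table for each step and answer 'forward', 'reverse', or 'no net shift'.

Direction: forward

Q₀ = 159.1 vs Keq = 2.6720e-05 ⇒ Q>K, reverse
Step 1:
                  L         B         C
  init       0.2263     1.587     2.155
  Δ           3.064     2.043    -2.043
  eq          3.291      3.63     0.112
  solve Keq expr → x = -1.021; check Q = 2.6720e-05
Then add 0.05527 M of C.
Step 2:
                  L         B         C
  init        3.291      3.63    0.1673
  Δ         0.07476   0.04984  -0.04984
  eq          3.366      3.68    0.1174
  solve Keq expr → x = -0.02492; check Q = 2.6720e-05
Then add 1.393 M of L.
Step 3:
                  L         B         C
  init        4.759      3.68    0.1174
  Δ         -0.1048  -0.06989   0.06989
  eq          4.654      3.61    0.1873
  solve Keq expr → x = 0.03495; check Q = 2.6720e-05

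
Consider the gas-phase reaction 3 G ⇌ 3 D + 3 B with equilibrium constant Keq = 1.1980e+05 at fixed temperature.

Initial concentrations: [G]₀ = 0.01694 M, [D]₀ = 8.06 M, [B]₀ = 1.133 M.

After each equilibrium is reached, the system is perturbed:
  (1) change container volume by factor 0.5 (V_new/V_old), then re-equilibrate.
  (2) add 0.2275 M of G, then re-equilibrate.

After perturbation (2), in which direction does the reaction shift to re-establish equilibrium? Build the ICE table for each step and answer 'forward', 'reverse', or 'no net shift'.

Q₀ = 1.5666e+08 vs Keq = 1.1980e+05 ⇒ Q>K, reverse
Step 1:
                  G         D         B
  I         0.01694      8.06     1.133
  C          0.1422   -0.1422   -0.1422
  E          0.1591     7.918    0.9908
  solve Keq expr → x = -0.0474; check Q = 1.1980e+05
Then change container volume by factor 0.5 (V_new/V_old).
Step 2:
                  G         D         B
  I          0.3183     15.84     1.982
  C          0.2346   -0.2346   -0.2346
  E          0.5529      15.6     1.747
  solve Keq expr → x = -0.0782; check Q = 1.1980e+05
Then add 0.2275 M of G.
Step 3:
                  G         D         B
  I          0.7804      15.6     1.747
  C         -0.1679    0.1679    0.1679
  E          0.6125     15.77     1.915
  solve Keq expr → x = 0.05595; check Q = 1.1980e+05

Direction: forward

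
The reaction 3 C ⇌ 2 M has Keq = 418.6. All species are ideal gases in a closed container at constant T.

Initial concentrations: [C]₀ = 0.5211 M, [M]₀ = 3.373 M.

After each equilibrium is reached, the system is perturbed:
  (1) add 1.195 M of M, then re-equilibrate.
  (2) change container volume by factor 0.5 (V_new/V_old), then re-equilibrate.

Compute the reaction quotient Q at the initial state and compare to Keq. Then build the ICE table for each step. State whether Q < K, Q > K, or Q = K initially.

Q₀ = 80.4 vs Keq = 418.6 ⇒ Q<K, forward
Step 1:
                   C          M
  I           0.5211      3.373
  C          -0.2121     0.1414
  E            0.309      3.514
  solve Keq expr → x = 0.0707; check Q = 418.6
Then add 1.195 M of M.
Step 2:
                   C          M
  I            0.309      4.709
  C           0.0643   -0.04287
  E           0.3733      4.667
  solve Keq expr → x = -0.02143; check Q = 418.6
Then change container volume by factor 0.5 (V_new/V_old).
Step 3:
                   C          M
  I           0.7466      9.333
  C          -0.1498    0.09987
  E           0.5968      9.433
  solve Keq expr → x = 0.04994; check Q = 418.6

Q₀ = 80.4; Q < K (proceeds forward)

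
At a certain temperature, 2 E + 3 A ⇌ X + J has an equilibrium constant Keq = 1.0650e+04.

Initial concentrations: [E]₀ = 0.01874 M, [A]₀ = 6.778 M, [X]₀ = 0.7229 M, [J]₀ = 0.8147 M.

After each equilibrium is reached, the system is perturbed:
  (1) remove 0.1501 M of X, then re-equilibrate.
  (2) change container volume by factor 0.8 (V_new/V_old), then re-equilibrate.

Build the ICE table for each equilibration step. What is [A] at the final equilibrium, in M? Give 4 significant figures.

Q₀ = 5.386 vs Keq = 1.0650e+04 ⇒ Q<K, forward
Step 1:
                    E           A           X           J
  Initial     0.01874       6.778      0.7229      0.8147
  Change     -0.01831    -0.02747    0.009155    0.009155
  Equil    4.2906e-04       6.751      0.7321      0.8239
  solve Keq expr → x = 0.009155; check Q = 1.0650e+04
Then remove 0.1501 M of X.
Step 2:
                    E           A           X           J
  Initial  4.2906e-04       6.751       0.582      0.8239
  Change  -4.6488e-05 -6.9733e-05  2.3244e-05  2.3244e-05
  Equil    3.8257e-04        6.75       0.582      0.8239
  solve Keq expr → x = 2.3244e-05; check Q = 1.0650e+04
Then change container volume by factor 0.8 (V_new/V_old).
Step 3:
                    E           A           X           J
  Initial  4.7821e-04       8.438      0.7275        1.03
  Change  -1.3599e-04 -2.0399e-04  6.7996e-05  6.7996e-05
  Equil    3.4222e-04       8.438      0.7275        1.03
  solve Keq expr → x = 6.7996e-05; check Q = 1.0650e+04

[A]_eq = 8.438 M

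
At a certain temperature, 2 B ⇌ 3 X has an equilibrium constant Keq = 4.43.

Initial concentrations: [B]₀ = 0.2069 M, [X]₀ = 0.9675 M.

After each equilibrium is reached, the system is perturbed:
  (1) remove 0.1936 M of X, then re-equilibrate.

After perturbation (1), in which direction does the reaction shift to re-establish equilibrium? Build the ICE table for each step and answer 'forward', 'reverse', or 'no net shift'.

Direction: forward

Q₀ = 21.16 vs Keq = 4.43 ⇒ Q>K, reverse
Step 1:
                  B         X
  init       0.2069    0.9675
  Δ          0.1226   -0.1839
  eq         0.3295    0.7836
  solve Keq expr → x = -0.06132; check Q = 4.43
Then remove 0.1936 M of X.
Step 2:
                  B         X
  init       0.3295      0.59
  Δ        -0.06167   0.09251
  eq         0.2679    0.6825
  solve Keq expr → x = 0.03084; check Q = 4.43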